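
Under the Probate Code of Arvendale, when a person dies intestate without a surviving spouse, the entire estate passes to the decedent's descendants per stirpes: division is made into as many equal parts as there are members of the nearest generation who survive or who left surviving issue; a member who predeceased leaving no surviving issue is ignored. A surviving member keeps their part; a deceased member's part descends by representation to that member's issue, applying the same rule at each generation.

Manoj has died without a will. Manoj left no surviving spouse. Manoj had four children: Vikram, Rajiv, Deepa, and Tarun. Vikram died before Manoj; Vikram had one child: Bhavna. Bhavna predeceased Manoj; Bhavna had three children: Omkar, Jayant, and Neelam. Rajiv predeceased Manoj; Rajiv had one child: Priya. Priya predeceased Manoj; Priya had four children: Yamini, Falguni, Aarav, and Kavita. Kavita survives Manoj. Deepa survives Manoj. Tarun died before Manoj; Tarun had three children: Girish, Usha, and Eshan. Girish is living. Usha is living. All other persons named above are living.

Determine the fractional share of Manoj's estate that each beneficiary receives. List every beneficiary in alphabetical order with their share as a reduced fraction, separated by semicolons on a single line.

Aarav 1/16; Deepa 1/4; Eshan 1/12; Falguni 1/16; Girish 1/12; Jayant 1/12; Kavita 1/16; Neelam 1/12; Omkar 1/12; Usha 1/12; Yamini 1/16

There is no surviving spouse, so the entire estate passes to Manoj's descendants per stirpes.
The estate is divided into 4 equal shares of 1/4 among Vikram, Rajiv, Deepa, Tarun.
Vikram predeceased; the 1/4 allotted to Vikram's branch passes to Vikram's issue by representation.
Bhavna's line is the sole branch at this level, so the full 1/4 passes to Bhavna's issue by representation.
The 1/4 is divided into 3 equal shares of 1/12 among Omkar, Jayant, Neelam.
Omkar is living and takes 1/12.
Jayant is living and takes 1/12.
Neelam is living and takes 1/12.
Rajiv predeceased; the 1/4 allotted to Rajiv's branch passes to Rajiv's issue by representation.
Priya's line is the sole branch at this level, so the full 1/4 passes to Priya's issue by representation.
The 1/4 is divided into 4 equal shares of 1/16 among Yamini, Falguni, Aarav, Kavita.
Yamini is living and takes 1/16.
Falguni is living and takes 1/16.
Aarav is living and takes 1/16.
Kavita is living and takes 1/16.
Deepa is living and takes 1/4.
Tarun predeceased; the 1/4 allotted to Tarun's branch passes to Tarun's issue by representation.
The 1/4 is divided into 3 equal shares of 1/12 among Girish, Usha, Eshan.
Girish is living and takes 1/12.
Usha is living and takes 1/12.
Eshan is living and takes 1/12.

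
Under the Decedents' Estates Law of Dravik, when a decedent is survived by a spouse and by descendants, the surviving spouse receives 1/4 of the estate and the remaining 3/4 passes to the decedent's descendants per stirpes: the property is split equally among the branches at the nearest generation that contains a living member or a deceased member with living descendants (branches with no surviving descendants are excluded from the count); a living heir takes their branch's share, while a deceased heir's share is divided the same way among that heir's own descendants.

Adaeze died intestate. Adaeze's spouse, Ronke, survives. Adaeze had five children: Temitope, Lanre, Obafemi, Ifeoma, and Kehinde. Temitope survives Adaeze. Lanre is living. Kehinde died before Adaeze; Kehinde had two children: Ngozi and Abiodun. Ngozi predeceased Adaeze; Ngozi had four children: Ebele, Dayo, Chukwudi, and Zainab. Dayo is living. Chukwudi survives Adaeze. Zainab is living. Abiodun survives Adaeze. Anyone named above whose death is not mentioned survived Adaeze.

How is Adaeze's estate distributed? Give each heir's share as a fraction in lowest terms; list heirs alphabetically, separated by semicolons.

Ronke, as surviving spouse, takes 1/4.
The remaining 3/4 passes to Adaeze's descendants per stirpes.
The 3/4 is divided into 5 equal shares of 3/20 among Temitope, Lanre, Obafemi, Ifeoma, Kehinde.
Temitope is living and takes 3/20.
Lanre is living and takes 3/20.
Obafemi is living and takes 3/20.
Ifeoma is living and takes 3/20.
Kehinde predeceased; the 3/20 allotted to Kehinde's branch passes to Kehinde's issue by representation.
The 3/20 is divided into 2 equal shares of 3/40 among Ngozi, Abiodun.
Ngozi predeceased; the 3/40 allotted to Ngozi's branch passes to Ngozi's issue by representation.
The 3/40 is divided into 4 equal shares of 3/160 among Ebele, Dayo, Chukwudi, Zainab.
Ebele is living and takes 3/160.
Dayo is living and takes 3/160.
Chukwudi is living and takes 3/160.
Zainab is living and takes 3/160.
Abiodun is living and takes 3/40.

Abiodun 3/40; Chukwudi 3/160; Dayo 3/160; Ebele 3/160; Ifeoma 3/20; Lanre 3/20; Obafemi 3/20; Ronke 1/4; Temitope 3/20; Zainab 3/160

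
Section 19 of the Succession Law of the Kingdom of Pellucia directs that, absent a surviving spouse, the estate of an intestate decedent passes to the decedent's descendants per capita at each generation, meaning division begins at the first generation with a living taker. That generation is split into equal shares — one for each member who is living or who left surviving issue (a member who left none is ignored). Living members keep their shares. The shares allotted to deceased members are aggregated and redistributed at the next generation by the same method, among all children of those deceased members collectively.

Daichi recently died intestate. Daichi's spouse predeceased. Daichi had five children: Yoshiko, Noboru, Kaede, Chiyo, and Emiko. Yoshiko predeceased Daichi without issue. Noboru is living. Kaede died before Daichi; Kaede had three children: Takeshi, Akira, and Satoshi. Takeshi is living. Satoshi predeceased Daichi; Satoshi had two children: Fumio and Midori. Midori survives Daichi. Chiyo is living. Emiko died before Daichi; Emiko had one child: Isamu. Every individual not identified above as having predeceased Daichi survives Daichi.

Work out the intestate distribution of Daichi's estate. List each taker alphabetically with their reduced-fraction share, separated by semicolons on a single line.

There is no surviving spouse, so the entire estate passes to Daichi's descendants per capita at each generation.
At generation 1 (Noboru, Kaede, Chiyo, Emiko) there are 4 shares of (1)/4 = 1/4 each.
Living: Noboru and Chiyo — each takes 1/4.
Deceased: Kaede and Emiko. Their combined 1/2 is pooled and carried to generation 2.
At generation 2 (Takeshi, Akira, Satoshi, Isamu) there are 4 shares of (1/2)/4 = 1/8 each.
Living: Takeshi, Akira, and Isamu — each takes 1/8.
Deceased: Satoshi. That 1/8 share is carried to generation 3.
At generation 3 (Fumio, Midori) there are 2 shares of (1/8)/2 = 1/16 each.
Living: Fumio and Midori — each takes 1/16.

Akira 1/8; Chiyo 1/4; Fumio 1/16; Isamu 1/8; Midori 1/16; Noboru 1/4; Takeshi 1/8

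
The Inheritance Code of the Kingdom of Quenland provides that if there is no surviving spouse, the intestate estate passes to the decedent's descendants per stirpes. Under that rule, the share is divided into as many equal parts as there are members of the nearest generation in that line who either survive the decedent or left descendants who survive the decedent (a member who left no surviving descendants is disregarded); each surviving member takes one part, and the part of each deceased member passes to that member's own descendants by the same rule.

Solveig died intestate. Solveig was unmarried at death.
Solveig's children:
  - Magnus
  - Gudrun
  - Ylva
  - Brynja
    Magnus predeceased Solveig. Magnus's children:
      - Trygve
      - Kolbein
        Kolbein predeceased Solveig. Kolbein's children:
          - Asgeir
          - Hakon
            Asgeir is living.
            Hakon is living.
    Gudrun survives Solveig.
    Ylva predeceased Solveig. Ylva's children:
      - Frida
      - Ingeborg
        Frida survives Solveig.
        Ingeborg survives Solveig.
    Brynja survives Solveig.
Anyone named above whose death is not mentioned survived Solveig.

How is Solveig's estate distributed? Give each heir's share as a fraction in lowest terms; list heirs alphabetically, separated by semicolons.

There is no surviving spouse, so the entire estate passes to Solveig's descendants per stirpes.
The estate is divided into 4 equal shares of 1/4 among Magnus, Gudrun, Ylva, Brynja.
Magnus predeceased; the 1/4 allotted to Magnus's branch passes to Magnus's issue by representation.
The 1/4 is divided into 2 equal shares of 1/8 among Trygve, Kolbein.
Trygve is living and takes 1/8.
Kolbein predeceased; the 1/8 allotted to Kolbein's branch passes to Kolbein's issue by representation.
The 1/8 is divided into 2 equal shares of 1/16 among Asgeir, Hakon.
Asgeir is living and takes 1/16.
Hakon is living and takes 1/16.
Gudrun is living and takes 1/4.
Ylva predeceased; the 1/4 allotted to Ylva's branch passes to Ylva's issue by representation.
The 1/4 is divided into 2 equal shares of 1/8 among Frida, Ingeborg.
Frida is living and takes 1/8.
Ingeborg is living and takes 1/8.
Brynja is living and takes 1/4.

Asgeir 1/16; Brynja 1/4; Frida 1/8; Gudrun 1/4; Hakon 1/16; Ingeborg 1/8; Trygve 1/8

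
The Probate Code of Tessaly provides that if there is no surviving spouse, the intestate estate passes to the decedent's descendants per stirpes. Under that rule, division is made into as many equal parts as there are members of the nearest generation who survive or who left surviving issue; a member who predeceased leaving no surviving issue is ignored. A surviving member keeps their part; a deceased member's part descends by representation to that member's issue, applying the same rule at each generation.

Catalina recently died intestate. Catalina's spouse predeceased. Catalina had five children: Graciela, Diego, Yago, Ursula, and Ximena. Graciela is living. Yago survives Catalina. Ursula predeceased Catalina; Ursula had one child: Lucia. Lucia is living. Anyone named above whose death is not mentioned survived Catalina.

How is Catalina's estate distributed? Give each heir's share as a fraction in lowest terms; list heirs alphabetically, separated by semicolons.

Diego 1/5; Graciela 1/5; Lucia 1/5; Ximena 1/5; Yago 1/5

There is no surviving spouse, so the entire estate passes to Catalina's descendants per stirpes.
The estate is divided into 5 equal shares of 1/5 among Graciela, Diego, Yago, Ursula, Ximena.
Graciela is living and takes 1/5.
Diego is living and takes 1/5.
Yago is living and takes 1/5.
Ursula predeceased; the 1/5 allotted to Ursula's branch passes to Ursula's issue by representation.
Lucia is the sole taker at this level and receives the full 1/5.
Ximena is living and takes 1/5.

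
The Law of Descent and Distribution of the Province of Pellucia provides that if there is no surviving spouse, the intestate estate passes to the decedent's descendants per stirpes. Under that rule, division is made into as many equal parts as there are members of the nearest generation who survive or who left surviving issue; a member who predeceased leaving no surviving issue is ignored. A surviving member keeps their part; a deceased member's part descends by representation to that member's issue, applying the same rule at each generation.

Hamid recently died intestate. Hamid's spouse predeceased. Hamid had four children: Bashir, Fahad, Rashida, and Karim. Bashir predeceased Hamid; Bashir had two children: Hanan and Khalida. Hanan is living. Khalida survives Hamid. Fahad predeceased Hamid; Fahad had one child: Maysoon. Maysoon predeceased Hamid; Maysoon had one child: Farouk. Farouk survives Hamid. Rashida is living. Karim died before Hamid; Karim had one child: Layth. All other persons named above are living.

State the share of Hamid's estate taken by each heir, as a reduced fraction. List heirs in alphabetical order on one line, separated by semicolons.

Farouk 1/4; Hanan 1/8; Khalida 1/8; Layth 1/4; Rashida 1/4

There is no surviving spouse, so the entire estate passes to Hamid's descendants per stirpes.
The estate is divided into 4 equal shares of 1/4 among Bashir, Fahad, Rashida, Karim.
Bashir predeceased; the 1/4 allotted to Bashir's branch passes to Bashir's issue by representation.
The 1/4 is divided into 2 equal shares of 1/8 among Hanan, Khalida.
Hanan is living and takes 1/8.
Khalida is living and takes 1/8.
Fahad predeceased; the 1/4 allotted to Fahad's branch passes to Fahad's issue by representation.
Maysoon's line is the sole branch at this level, so the full 1/4 passes to Maysoon's issue by representation.
Farouk is the sole taker at this level and receives the full 1/4.
Rashida is living and takes 1/4.
Karim predeceased; the 1/4 allotted to Karim's branch passes to Karim's issue by representation.
Layth is the sole taker at this level and receives the full 1/4.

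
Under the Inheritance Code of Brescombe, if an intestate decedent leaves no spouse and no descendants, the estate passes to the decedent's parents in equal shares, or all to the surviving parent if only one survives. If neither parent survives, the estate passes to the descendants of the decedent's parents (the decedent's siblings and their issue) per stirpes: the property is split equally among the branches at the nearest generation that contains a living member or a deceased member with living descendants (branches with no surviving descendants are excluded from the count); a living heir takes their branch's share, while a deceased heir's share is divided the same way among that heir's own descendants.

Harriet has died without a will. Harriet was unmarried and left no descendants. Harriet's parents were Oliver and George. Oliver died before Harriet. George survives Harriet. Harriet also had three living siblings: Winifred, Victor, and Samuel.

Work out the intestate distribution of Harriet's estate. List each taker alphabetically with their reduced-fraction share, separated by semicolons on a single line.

George 1

Only one parent, George, survives, so George takes the entire estate. The siblings take nothing because a surviving parent has priority.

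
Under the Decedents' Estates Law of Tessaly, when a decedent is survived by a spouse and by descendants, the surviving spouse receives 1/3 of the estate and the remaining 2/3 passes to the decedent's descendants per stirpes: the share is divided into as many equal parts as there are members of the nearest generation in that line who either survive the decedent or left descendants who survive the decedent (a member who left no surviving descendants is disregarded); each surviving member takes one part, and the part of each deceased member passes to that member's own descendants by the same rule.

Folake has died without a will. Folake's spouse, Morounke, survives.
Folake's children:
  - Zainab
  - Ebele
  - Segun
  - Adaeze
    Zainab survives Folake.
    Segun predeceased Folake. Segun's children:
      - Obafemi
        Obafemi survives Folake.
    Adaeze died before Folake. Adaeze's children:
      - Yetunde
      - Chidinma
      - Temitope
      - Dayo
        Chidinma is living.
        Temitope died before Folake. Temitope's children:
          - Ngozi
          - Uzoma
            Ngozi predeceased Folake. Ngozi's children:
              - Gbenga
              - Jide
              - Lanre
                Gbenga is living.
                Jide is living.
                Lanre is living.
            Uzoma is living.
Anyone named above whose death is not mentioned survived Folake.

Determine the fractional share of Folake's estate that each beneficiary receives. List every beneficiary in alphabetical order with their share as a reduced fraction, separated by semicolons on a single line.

Chidinma 1/24; Dayo 1/24; Ebele 1/6; Gbenga 1/144; Jide 1/144; Lanre 1/144; Morounke 1/3; Obafemi 1/6; Uzoma 1/48; Yetunde 1/24; Zainab 1/6

Morounke, as surviving spouse, takes 1/3.
The remaining 2/3 passes to Folake's descendants per stirpes.
The 2/3 is divided into 4 equal shares of 1/6 among Zainab, Ebele, Segun, Adaeze.
Zainab is living and takes 1/6.
Ebele is living and takes 1/6.
Segun predeceased; the 1/6 allotted to Segun's branch passes to Segun's issue by representation.
Obafemi is the sole taker at this level and receives the full 1/6.
Adaeze predeceased; the 1/6 allotted to Adaeze's branch passes to Adaeze's issue by representation.
The 1/6 is divided into 4 equal shares of 1/24 among Yetunde, Chidinma, Temitope, Dayo.
Yetunde is living and takes 1/24.
Chidinma is living and takes 1/24.
Temitope predeceased; the 1/24 allotted to Temitope's branch passes to Temitope's issue by representation.
The 1/24 is divided into 2 equal shares of 1/48 among Ngozi, Uzoma.
Ngozi predeceased; the 1/48 allotted to Ngozi's branch passes to Ngozi's issue by representation.
The 1/48 is divided into 3 equal shares of 1/144 among Gbenga, Jide, Lanre.
Gbenga is living and takes 1/144.
Jide is living and takes 1/144.
Lanre is living and takes 1/144.
Uzoma is living and takes 1/48.
Dayo is living and takes 1/24.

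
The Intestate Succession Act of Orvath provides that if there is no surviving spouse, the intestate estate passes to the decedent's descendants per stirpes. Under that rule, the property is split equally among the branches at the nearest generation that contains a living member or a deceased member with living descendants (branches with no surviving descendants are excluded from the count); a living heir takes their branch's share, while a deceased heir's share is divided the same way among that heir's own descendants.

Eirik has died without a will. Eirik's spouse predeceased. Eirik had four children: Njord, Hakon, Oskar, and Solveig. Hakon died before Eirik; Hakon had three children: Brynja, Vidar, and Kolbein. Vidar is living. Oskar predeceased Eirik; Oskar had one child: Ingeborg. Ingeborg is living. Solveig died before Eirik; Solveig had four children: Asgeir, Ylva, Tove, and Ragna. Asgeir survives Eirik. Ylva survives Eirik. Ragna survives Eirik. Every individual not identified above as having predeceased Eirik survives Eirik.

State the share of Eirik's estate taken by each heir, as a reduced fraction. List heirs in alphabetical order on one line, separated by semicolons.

There is no surviving spouse, so the entire estate passes to Eirik's descendants per stirpes.
The estate is divided into 4 equal shares of 1/4 among Njord, Hakon, Oskar, Solveig.
Njord is living and takes 1/4.
Hakon predeceased; the 1/4 allotted to Hakon's branch passes to Hakon's issue by representation.
The 1/4 is divided into 3 equal shares of 1/12 among Brynja, Vidar, Kolbein.
Brynja is living and takes 1/12.
Vidar is living and takes 1/12.
Kolbein is living and takes 1/12.
Oskar predeceased; the 1/4 allotted to Oskar's branch passes to Oskar's issue by representation.
Ingeborg is the sole taker at this level and receives the full 1/4.
Solveig predeceased; the 1/4 allotted to Solveig's branch passes to Solveig's issue by representation.
The 1/4 is divided into 4 equal shares of 1/16 among Asgeir, Ylva, Tove, Ragna.
Asgeir is living and takes 1/16.
Ylva is living and takes 1/16.
Tove is living and takes 1/16.
Ragna is living and takes 1/16.

Asgeir 1/16; Brynja 1/12; Ingeborg 1/4; Kolbein 1/12; Njord 1/4; Ragna 1/16; Tove 1/16; Vidar 1/12; Ylva 1/16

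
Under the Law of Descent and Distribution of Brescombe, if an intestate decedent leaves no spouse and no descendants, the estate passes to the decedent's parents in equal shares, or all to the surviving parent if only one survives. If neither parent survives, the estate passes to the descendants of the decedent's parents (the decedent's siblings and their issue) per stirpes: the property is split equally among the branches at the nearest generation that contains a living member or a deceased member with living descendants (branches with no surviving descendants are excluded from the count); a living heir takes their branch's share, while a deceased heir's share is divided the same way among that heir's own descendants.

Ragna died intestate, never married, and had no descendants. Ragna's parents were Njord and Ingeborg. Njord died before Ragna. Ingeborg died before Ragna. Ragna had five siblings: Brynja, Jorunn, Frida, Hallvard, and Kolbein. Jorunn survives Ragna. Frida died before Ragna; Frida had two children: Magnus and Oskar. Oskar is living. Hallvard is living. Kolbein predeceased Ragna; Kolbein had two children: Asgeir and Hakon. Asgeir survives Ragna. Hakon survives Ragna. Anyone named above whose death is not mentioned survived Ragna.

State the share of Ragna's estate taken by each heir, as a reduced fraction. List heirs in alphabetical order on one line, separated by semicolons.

Neither parent survives and there are no descendants, so the estate passes to Ragna's siblings and their issue per stirpes.
The estate is divided into 5 equal shares of 1/5 among Brynja, Jorunn, Frida, Hallvard, Kolbein.
Brynja is living and takes 1/5.
Jorunn is living and takes 1/5.
Frida predeceased; the 1/5 allotted to Frida's branch passes to Frida's issue by representation.
The 1/5 is divided into 2 equal shares of 1/10 among Magnus, Oskar.
Magnus is living and takes 1/10.
Oskar is living and takes 1/10.
Hallvard is living and takes 1/5.
Kolbein predeceased; the 1/5 allotted to Kolbein's branch passes to Kolbein's issue by representation.
The 1/5 is divided into 2 equal shares of 1/10 among Asgeir, Hakon.
Asgeir is living and takes 1/10.
Hakon is living and takes 1/10.

Asgeir 1/10; Brynja 1/5; Hakon 1/10; Hallvard 1/5; Jorunn 1/5; Magnus 1/10; Oskar 1/10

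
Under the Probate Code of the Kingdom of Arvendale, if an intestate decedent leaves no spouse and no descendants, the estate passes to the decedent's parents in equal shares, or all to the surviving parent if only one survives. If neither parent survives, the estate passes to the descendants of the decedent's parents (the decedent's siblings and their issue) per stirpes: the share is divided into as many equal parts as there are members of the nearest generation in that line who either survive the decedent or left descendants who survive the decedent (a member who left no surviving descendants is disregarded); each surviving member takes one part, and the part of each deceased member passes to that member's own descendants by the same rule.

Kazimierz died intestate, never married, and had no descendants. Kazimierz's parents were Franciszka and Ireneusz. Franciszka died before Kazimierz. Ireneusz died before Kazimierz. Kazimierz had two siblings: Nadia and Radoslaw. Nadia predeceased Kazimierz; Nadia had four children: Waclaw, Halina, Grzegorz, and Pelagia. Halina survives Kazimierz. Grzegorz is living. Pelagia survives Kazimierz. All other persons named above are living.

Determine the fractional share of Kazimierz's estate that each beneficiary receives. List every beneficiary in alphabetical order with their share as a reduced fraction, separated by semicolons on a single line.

Neither parent survives and there are no descendants, so the estate passes to Kazimierz's siblings and their issue per stirpes.
The estate is divided into 2 equal shares of 1/2 among Nadia, Radoslaw.
Nadia predeceased; the 1/2 allotted to Nadia's branch passes to Nadia's issue by representation.
The 1/2 is divided into 4 equal shares of 1/8 among Waclaw, Halina, Grzegorz, Pelagia.
Waclaw is living and takes 1/8.
Halina is living and takes 1/8.
Grzegorz is living and takes 1/8.
Pelagia is living and takes 1/8.
Radoslaw is living and takes 1/2.

Grzegorz 1/8; Halina 1/8; Pelagia 1/8; Radoslaw 1/2; Waclaw 1/8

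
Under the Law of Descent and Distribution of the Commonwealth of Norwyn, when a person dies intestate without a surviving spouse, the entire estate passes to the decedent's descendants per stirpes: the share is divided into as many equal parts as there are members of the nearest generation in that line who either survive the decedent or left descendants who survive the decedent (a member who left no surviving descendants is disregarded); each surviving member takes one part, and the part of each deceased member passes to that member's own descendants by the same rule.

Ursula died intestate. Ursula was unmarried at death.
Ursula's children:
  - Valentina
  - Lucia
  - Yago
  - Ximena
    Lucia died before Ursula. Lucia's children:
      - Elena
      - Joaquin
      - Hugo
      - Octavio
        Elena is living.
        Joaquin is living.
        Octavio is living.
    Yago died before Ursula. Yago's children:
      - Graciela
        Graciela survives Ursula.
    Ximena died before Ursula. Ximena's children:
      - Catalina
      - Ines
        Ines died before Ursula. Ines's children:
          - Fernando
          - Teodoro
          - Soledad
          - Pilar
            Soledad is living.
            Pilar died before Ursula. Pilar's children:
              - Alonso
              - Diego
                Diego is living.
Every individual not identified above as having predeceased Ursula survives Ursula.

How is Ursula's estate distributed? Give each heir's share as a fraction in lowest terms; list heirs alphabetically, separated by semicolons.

There is no surviving spouse, so the entire estate passes to Ursula's descendants per stirpes.
The estate is divided into 4 equal shares of 1/4 among Valentina, Lucia, Yago, Ximena.
Valentina is living and takes 1/4.
Lucia predeceased; the 1/4 allotted to Lucia's branch passes to Lucia's issue by representation.
The 1/4 is divided into 4 equal shares of 1/16 among Elena, Joaquin, Hugo, Octavio.
Elena is living and takes 1/16.
Joaquin is living and takes 1/16.
Hugo is living and takes 1/16.
Octavio is living and takes 1/16.
Yago predeceased; the 1/4 allotted to Yago's branch passes to Yago's issue by representation.
Graciela is the sole taker at this level and receives the full 1/4.
Ximena predeceased; the 1/4 allotted to Ximena's branch passes to Ximena's issue by representation.
The 1/4 is divided into 2 equal shares of 1/8 among Catalina, Ines.
Catalina is living and takes 1/8.
Ines predeceased; the 1/8 allotted to Ines's branch passes to Ines's issue by representation.
The 1/8 is divided into 4 equal shares of 1/32 among Fernando, Teodoro, Soledad, Pilar.
Fernando is living and takes 1/32.
Teodoro is living and takes 1/32.
Soledad is living and takes 1/32.
Pilar predeceased; the 1/32 allotted to Pilar's branch passes to Pilar's issue by representation.
The 1/32 is divided into 2 equal shares of 1/64 among Alonso, Diego.
Alonso is living and takes 1/64.
Diego is living and takes 1/64.

Alonso 1/64; Catalina 1/8; Diego 1/64; Elena 1/16; Fernando 1/32; Graciela 1/4; Hugo 1/16; Joaquin 1/16; Octavio 1/16; Soledad 1/32; Teodoro 1/32; Valentina 1/4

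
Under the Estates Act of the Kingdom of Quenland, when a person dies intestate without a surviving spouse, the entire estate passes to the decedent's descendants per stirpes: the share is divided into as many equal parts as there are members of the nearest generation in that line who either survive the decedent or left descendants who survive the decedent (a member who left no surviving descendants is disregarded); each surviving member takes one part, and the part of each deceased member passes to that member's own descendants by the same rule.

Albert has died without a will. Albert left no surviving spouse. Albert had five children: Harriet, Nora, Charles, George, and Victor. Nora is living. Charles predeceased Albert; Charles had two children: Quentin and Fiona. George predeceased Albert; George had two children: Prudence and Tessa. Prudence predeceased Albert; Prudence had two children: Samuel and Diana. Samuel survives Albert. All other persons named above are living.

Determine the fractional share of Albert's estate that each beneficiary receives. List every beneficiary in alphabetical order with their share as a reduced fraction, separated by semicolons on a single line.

Diana 1/20; Fiona 1/10; Harriet 1/5; Nora 1/5; Quentin 1/10; Samuel 1/20; Tessa 1/10; Victor 1/5

There is no surviving spouse, so the entire estate passes to Albert's descendants per stirpes.
The estate is divided into 5 equal shares of 1/5 among Harriet, Nora, Charles, George, Victor.
Harriet is living and takes 1/5.
Nora is living and takes 1/5.
Charles predeceased; the 1/5 allotted to Charles's branch passes to Charles's issue by representation.
The 1/5 is divided into 2 equal shares of 1/10 among Quentin, Fiona.
Quentin is living and takes 1/10.
Fiona is living and takes 1/10.
George predeceased; the 1/5 allotted to George's branch passes to George's issue by representation.
The 1/5 is divided into 2 equal shares of 1/10 among Prudence, Tessa.
Prudence predeceased; the 1/10 allotted to Prudence's branch passes to Prudence's issue by representation.
The 1/10 is divided into 2 equal shares of 1/20 among Samuel, Diana.
Samuel is living and takes 1/20.
Diana is living and takes 1/20.
Tessa is living and takes 1/10.
Victor is living and takes 1/5.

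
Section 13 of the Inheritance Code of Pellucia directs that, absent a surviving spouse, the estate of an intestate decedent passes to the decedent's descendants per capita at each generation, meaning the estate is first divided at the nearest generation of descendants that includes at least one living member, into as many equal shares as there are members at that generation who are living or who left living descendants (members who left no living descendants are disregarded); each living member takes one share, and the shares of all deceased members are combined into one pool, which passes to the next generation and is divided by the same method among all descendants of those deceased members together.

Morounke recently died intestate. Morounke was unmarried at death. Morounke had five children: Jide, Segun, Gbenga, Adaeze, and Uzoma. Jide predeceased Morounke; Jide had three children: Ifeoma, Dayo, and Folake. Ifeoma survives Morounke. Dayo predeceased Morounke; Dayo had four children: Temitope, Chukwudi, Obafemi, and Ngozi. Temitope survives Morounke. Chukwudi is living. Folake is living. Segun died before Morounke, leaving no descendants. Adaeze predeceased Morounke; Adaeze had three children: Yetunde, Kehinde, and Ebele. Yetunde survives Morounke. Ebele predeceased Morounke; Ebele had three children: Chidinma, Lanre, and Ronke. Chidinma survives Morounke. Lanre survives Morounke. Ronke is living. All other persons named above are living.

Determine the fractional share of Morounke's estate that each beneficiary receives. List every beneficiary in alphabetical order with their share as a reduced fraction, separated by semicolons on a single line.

Chidinma 1/42; Chukwudi 1/42; Folake 1/12; Gbenga 1/4; Ifeoma 1/12; Kehinde 1/12; Lanre 1/42; Ngozi 1/42; Obafemi 1/42; Ronke 1/42; Temitope 1/42; Uzoma 1/4; Yetunde 1/12

There is no surviving spouse, so the entire estate passes to Morounke's descendants per capita at each generation.
At generation 1 (Jide, Gbenga, Adaeze, Uzoma) there are 4 shares of (1)/4 = 1/4 each.
Living: Gbenga and Uzoma — each takes 1/4.
Deceased: Jide and Adaeze. Their combined 1/2 is pooled and carried to generation 2.
At generation 2 (Ifeoma, Dayo, Folake, Yetunde, Kehinde, Ebele) there are 6 shares of (1/2)/6 = 1/12 each.
Living: Ifeoma, Folake, Yetunde, and Kehinde — each takes 1/12.
Deceased: Dayo and Ebele. Their combined 1/6 is pooled and carried to generation 3.
At generation 3 (Temitope, Chukwudi, Obafemi, Ngozi, Chidinma, Lanre, Ronke) there are 7 shares of (1/6)/7 = 1/42 each.
Living: Temitope, Chukwudi, Obafemi, Ngozi, Chidinma, Lanre, and Ronke — each takes 1/42.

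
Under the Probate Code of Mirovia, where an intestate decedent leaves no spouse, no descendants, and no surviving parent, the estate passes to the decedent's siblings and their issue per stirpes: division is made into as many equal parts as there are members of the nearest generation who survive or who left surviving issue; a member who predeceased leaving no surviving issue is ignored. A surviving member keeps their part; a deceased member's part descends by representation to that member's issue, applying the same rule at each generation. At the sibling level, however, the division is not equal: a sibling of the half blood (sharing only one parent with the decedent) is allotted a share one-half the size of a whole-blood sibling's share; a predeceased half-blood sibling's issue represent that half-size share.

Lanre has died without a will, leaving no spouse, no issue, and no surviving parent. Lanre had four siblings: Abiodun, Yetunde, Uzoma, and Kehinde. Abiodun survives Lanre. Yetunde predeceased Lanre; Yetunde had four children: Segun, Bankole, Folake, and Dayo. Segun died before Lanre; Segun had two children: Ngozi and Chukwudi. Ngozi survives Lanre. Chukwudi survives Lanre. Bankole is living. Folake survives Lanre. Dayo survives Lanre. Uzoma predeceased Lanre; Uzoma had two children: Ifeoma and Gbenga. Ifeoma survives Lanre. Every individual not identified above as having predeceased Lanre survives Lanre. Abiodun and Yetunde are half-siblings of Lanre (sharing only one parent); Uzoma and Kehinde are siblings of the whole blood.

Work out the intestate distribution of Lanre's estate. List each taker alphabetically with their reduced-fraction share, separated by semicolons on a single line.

Abiodun 1/6; Bankole 1/24; Chukwudi 1/48; Dayo 1/24; Folake 1/24; Gbenga 1/6; Ifeoma 1/6; Kehinde 1/3; Ngozi 1/48

No spouse, descendants, or parent survives, so the estate passes to Lanre's siblings per stirpes.
Half-blood siblings count for one-half the weight of whole-blood siblings at the initial division.
Dividing 1 in proportion to weights (total weight 3): Abiodun (weight 1/2) → 1/6; Yetunde (weight 1/2) → 1/6; Uzoma (weight 1) → 1/3; Kehinde (weight 1) → 1/3.
Abiodun is living and takes 1/6.
Yetunde predeceased; the 1/6 allotted to Yetunde's branch passes to Yetunde's issue by representation.
The 1/6 is divided into 4 equal shares of 1/24 among Segun, Bankole, Folake, Dayo.
Segun predeceased; the 1/24 allotted to Segun's branch passes to Segun's issue by representation.
The 1/24 is divided into 2 equal shares of 1/48 among Ngozi, Chukwudi.
Ngozi is living and takes 1/48.
Chukwudi is living and takes 1/48.
Bankole is living and takes 1/24.
Folake is living and takes 1/24.
Dayo is living and takes 1/24.
Uzoma predeceased; the 1/3 allotted to Uzoma's branch passes to Uzoma's issue by representation.
The 1/3 is divided into 2 equal shares of 1/6 among Ifeoma, Gbenga.
Ifeoma is living and takes 1/6.
Gbenga is living and takes 1/6.
Kehinde is living and takes 1/3.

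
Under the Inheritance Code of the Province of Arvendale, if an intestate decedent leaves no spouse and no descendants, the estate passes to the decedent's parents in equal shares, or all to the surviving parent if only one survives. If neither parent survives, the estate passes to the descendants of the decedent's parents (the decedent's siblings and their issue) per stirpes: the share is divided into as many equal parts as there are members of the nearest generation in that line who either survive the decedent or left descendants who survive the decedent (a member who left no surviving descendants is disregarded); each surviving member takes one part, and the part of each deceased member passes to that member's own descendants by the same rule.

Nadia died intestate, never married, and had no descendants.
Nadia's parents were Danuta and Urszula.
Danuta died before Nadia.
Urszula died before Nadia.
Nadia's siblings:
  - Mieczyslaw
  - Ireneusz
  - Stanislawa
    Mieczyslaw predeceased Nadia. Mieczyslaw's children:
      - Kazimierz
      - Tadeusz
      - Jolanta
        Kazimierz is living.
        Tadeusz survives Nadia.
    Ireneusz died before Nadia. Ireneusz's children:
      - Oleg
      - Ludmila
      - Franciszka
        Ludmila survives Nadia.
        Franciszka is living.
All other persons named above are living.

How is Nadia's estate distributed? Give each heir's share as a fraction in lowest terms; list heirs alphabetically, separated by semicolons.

Neither parent survives and there are no descendants, so the estate passes to Nadia's siblings and their issue per stirpes.
The estate is divided into 3 equal shares of 1/3 among Mieczyslaw, Ireneusz, Stanislawa.
Mieczyslaw predeceased; the 1/3 allotted to Mieczyslaw's branch passes to Mieczyslaw's issue by representation.
The 1/3 is divided into 3 equal shares of 1/9 among Kazimierz, Tadeusz, Jolanta.
Kazimierz is living and takes 1/9.
Tadeusz is living and takes 1/9.
Jolanta is living and takes 1/9.
Ireneusz predeceased; the 1/3 allotted to Ireneusz's branch passes to Ireneusz's issue by representation.
The 1/3 is divided into 3 equal shares of 1/9 among Oleg, Ludmila, Franciszka.
Oleg is living and takes 1/9.
Ludmila is living and takes 1/9.
Franciszka is living and takes 1/9.
Stanislawa is living and takes 1/3.

Franciszka 1/9; Jolanta 1/9; Kazimierz 1/9; Ludmila 1/9; Oleg 1/9; Stanislawa 1/3; Tadeusz 1/9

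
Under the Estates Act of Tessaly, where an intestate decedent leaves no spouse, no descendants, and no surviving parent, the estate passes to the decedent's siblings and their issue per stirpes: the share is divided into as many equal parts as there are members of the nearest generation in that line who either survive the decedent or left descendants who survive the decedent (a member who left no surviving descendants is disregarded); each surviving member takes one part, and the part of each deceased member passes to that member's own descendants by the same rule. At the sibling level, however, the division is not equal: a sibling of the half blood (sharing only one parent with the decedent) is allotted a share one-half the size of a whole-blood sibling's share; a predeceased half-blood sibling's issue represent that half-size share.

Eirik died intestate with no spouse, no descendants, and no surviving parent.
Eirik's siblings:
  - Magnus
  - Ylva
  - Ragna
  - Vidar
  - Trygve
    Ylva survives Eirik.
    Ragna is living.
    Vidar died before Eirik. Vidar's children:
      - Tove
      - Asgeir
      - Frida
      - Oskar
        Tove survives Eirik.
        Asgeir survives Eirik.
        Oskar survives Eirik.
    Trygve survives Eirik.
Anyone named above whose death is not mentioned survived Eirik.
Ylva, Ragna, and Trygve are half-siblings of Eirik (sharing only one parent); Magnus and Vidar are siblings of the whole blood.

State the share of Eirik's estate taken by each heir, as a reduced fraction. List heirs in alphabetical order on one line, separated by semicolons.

No spouse, descendants, or parent survives, so the estate passes to Eirik's siblings per stirpes.
Half-blood siblings count for one-half the weight of whole-blood siblings at the initial division.
Dividing 1 in proportion to weights (total weight 7/2): Magnus (weight 1) → 2/7; Ylva (weight 1/2) → 1/7; Ragna (weight 1/2) → 1/7; Vidar (weight 1) → 2/7; Trygve (weight 1/2) → 1/7.
Magnus is living and takes 2/7.
Ylva is living and takes 1/7.
Ragna is living and takes 1/7.
Vidar predeceased; the 2/7 allotted to Vidar's branch passes to Vidar's issue by representation.
The 2/7 is divided into 4 equal shares of 1/14 among Tove, Asgeir, Frida, Oskar.
Tove is living and takes 1/14.
Asgeir is living and takes 1/14.
Frida is living and takes 1/14.
Oskar is living and takes 1/14.
Trygve is living and takes 1/7.

Asgeir 1/14; Frida 1/14; Magnus 2/7; Oskar 1/14; Ragna 1/7; Tove 1/14; Trygve 1/7; Ylva 1/7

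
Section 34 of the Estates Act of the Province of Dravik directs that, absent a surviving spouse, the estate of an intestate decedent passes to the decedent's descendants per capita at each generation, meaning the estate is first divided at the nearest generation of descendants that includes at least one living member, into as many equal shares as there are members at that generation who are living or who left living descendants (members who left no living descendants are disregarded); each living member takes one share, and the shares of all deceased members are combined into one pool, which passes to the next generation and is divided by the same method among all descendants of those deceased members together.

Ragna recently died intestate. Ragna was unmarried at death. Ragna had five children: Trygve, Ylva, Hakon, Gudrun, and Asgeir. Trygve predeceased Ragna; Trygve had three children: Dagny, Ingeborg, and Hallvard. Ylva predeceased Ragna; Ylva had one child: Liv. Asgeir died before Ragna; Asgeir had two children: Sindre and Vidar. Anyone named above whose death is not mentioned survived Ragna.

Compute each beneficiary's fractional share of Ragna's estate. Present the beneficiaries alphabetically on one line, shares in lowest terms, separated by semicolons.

Dagny 1/10; Gudrun 1/5; Hakon 1/5; Hallvard 1/10; Ingeborg 1/10; Liv 1/10; Sindre 1/10; Vidar 1/10

There is no surviving spouse, so the entire estate passes to Ragna's descendants per capita at each generation.
At generation 1 (Trygve, Ylva, Hakon, Gudrun, Asgeir) there are 5 shares of (1)/5 = 1/5 each.
Living: Hakon and Gudrun — each takes 1/5.
Deceased: Trygve, Ylva, and Asgeir. Their combined 3/5 is pooled and carried to generation 2.
At generation 2 (Dagny, Ingeborg, Hallvard, Liv, Sindre, Vidar) there are 6 shares of (3/5)/6 = 1/10 each.
Living: Dagny, Ingeborg, Hallvard, Liv, Sindre, and Vidar — each takes 1/10.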